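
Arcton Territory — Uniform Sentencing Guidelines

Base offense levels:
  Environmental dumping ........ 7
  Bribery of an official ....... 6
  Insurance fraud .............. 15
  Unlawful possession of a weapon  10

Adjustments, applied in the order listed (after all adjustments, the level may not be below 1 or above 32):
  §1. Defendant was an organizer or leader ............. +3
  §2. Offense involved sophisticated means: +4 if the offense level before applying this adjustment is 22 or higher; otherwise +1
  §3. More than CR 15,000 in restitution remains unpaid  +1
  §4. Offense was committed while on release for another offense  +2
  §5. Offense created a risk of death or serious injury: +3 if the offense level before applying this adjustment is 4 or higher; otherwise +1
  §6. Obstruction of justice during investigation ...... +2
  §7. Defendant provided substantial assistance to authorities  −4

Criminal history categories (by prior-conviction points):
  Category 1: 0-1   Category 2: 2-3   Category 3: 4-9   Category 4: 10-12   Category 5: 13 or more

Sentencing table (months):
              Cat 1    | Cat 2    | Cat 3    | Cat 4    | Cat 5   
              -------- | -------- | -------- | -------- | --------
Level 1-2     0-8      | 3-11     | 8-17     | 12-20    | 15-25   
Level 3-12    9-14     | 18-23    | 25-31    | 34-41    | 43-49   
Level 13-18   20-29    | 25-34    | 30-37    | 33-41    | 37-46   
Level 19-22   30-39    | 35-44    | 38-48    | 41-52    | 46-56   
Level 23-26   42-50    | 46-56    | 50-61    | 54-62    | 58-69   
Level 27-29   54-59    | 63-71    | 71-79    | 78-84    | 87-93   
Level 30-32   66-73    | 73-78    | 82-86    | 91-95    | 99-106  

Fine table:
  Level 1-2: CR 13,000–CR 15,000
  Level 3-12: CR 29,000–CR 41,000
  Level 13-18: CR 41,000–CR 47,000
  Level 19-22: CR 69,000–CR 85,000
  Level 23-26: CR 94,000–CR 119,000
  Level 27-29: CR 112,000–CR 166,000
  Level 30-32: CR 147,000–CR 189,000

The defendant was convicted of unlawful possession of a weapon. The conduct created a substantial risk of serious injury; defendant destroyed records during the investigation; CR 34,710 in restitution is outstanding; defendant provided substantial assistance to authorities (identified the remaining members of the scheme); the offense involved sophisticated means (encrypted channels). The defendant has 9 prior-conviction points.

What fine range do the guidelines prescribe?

CR 41,000–CR 47,000

Base offense level for unlawful possession of a weapon: 10.
§2 applies (level before this adjustment is 10 < 22, so +1): 10 + 1 = 11.
§3 applies: 11 + 1 = 12.
§4 does not apply.
§5 applies (level before this adjustment is 12 ≥ 4, so +3): 12 + 3 = 15.
§6 applies: 15 + 2 = 17.
§7 applies: 17 − 4 = 13.
Final offense level: 13.
Level 13 falls in the 13-18 band.
Fine table: Level 13-18 → CR 41,000–CR 47,000.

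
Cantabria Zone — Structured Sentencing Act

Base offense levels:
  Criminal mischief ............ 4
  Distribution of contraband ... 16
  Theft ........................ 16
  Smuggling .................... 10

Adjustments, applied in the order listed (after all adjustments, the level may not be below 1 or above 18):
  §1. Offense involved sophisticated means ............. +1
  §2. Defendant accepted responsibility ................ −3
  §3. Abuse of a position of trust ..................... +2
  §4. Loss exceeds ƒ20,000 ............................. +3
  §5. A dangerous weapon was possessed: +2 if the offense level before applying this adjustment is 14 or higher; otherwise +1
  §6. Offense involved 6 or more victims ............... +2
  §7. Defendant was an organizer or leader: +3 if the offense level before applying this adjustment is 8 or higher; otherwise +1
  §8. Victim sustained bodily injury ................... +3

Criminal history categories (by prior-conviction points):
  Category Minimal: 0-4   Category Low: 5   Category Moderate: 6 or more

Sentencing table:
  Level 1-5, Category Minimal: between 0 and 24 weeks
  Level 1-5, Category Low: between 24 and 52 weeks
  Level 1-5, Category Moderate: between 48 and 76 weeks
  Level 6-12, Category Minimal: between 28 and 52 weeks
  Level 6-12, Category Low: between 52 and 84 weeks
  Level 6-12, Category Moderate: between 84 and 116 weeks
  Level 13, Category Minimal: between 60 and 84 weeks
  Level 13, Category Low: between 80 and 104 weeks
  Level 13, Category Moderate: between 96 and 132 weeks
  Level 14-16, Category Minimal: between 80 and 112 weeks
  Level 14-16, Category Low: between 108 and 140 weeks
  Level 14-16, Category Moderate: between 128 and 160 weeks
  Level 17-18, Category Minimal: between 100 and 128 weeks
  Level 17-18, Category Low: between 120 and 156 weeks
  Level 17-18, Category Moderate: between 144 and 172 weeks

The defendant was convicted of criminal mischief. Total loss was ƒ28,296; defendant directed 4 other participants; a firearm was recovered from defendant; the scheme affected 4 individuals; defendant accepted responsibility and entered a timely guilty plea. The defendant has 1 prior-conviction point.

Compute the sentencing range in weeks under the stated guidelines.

28-52 weeks

Base offense level for criminal mischief: 4.
§1 does not apply.
§2 applies: 4 − 3 = 1.
§4 applies: 1 + 3 = 4.
§5 applies (level before this adjustment is 4 < 14, so +1): 4 + 1 = 5.
§7 applies (level before this adjustment is 5 < 8, so +1): 5 + 1 = 6.
Final offense level: 6.
Criminal history: 1 prior point → Category Minimal (0-4).
Level 6 falls in the 6-12 band.
Grid: Level 6-12 × Category Minimal = 28-52 weeks.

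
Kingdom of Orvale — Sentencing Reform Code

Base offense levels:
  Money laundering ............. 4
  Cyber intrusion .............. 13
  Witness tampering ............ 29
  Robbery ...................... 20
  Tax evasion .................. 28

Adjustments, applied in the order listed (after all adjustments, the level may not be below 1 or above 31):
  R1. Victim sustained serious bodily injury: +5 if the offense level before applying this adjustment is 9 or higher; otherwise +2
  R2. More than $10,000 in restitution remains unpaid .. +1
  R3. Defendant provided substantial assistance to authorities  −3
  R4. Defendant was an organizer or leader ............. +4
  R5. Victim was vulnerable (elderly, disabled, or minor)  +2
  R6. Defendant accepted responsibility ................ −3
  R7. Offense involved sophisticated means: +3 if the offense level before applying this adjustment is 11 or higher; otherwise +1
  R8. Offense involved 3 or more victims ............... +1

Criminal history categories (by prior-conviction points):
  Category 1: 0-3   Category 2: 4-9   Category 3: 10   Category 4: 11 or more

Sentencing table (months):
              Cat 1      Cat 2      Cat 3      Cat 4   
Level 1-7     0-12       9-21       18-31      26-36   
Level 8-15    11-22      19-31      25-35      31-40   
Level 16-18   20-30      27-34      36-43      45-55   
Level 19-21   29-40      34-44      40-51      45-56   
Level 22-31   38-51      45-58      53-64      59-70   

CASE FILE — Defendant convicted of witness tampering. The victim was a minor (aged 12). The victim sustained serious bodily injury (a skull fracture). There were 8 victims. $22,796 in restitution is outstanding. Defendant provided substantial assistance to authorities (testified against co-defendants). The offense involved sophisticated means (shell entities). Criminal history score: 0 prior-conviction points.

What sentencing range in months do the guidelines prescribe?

Base offense level for witness tampering: 29.
R1 applies (level before this adjustment is 29 ≥ 9, so +5): 29 + 5 = 34.
R2 applies: 34 + 1 = 35.
R3 applies: 35 − 3 = 32.
R5 applies: 32 + 2 = 34.
R7 applies (level before this adjustment is 34 ≥ 11, so +3): 34 + 3 = 37.
R8 applies: 37 + 1 = 38.
Level 38 exceeds the maximum of 31; capped at 31.
Final offense level: 31.
Criminal history: 0 prior points → Category 1 (0-3).
Level 31 falls in the 22-31 band.
Grid: Level 22-31 × Category 1 = 38-51 months.

38-51 months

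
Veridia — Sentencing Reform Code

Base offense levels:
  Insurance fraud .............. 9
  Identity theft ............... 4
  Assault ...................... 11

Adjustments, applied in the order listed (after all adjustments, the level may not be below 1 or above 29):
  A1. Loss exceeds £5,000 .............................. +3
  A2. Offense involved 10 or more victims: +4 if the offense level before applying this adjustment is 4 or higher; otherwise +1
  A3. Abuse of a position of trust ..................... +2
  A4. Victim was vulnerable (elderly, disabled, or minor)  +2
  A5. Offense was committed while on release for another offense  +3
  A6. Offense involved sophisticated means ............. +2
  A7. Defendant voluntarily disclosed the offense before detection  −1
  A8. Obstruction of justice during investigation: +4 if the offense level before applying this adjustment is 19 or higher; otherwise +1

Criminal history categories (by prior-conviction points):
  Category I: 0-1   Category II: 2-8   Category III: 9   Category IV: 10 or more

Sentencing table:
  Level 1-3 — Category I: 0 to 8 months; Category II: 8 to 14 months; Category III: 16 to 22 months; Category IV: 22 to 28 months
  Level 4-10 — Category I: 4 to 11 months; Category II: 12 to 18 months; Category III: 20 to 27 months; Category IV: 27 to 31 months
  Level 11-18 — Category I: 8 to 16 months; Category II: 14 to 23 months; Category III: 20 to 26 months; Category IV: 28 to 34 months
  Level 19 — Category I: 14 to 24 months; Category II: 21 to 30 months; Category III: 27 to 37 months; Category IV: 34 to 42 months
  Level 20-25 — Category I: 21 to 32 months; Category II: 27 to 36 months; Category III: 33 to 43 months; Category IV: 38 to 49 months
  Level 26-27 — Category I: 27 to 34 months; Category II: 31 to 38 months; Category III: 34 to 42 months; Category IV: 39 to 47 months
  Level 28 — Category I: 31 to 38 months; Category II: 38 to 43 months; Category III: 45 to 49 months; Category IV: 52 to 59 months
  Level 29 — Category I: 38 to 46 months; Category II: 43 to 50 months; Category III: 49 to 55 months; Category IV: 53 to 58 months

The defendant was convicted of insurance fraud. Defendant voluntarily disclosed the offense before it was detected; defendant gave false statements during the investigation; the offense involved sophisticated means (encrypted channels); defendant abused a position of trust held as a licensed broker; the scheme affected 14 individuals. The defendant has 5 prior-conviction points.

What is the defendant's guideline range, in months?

Base offense level for insurance fraud: 9.
A1 does not apply.
A2 applies (level before this adjustment is 9 ≥ 4, so +4): 9 + 4 = 13.
A3 applies: 13 + 2 = 15.
A5 does not apply.
A6 applies: 15 + 2 = 17.
A7 applies: 17 − 1 = 16.
A8 applies (level before this adjustment is 16 < 19, so +1): 16 + 1 = 17.
Final offense level: 17.
Criminal history: 5 prior points → Category II (2-8).
Level 17 falls in the 11-18 band.
Grid: Level 11-18 × Category II = 14-23 months.

14-23 months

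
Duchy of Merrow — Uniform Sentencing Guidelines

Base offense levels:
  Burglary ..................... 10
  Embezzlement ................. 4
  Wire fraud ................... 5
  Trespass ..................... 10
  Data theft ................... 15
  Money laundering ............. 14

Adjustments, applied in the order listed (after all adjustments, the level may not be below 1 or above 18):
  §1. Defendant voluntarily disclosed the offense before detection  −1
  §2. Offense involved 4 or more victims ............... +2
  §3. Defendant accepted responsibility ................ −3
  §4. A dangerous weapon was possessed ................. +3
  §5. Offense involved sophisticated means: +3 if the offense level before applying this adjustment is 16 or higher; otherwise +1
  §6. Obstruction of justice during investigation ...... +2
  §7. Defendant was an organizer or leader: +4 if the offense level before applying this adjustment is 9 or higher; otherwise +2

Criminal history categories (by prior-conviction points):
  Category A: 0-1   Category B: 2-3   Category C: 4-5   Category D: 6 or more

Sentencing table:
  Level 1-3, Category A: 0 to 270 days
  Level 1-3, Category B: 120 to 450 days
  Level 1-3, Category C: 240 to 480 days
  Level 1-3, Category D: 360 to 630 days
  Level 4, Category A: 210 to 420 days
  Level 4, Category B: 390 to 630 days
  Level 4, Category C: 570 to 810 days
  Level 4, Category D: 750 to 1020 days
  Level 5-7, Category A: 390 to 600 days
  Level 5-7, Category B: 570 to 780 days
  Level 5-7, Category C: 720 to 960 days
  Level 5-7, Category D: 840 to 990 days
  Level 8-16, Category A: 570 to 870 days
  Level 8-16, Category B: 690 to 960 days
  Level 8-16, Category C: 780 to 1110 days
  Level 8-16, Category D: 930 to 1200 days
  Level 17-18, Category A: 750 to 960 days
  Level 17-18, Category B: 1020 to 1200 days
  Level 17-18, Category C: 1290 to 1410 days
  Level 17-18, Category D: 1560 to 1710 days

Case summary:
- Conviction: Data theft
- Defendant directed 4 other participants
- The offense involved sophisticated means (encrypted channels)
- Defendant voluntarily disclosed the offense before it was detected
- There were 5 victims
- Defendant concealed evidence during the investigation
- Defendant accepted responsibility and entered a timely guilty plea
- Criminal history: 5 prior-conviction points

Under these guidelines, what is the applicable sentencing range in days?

1290-1410 days

Base offense level for data theft: 15.
§1 applies: 15 − 1 = 14.
§2 applies: 14 + 2 = 16.
§3 applies: 16 − 3 = 13.
§4 does not apply.
§5 applies (level before this adjustment is 13 < 16, so +1): 13 + 1 = 14.
§6 applies: 14 + 2 = 16.
§7 applies (level before this adjustment is 16 ≥ 9, so +4): 16 + 4 = 20.
Level 20 exceeds the maximum of 18; capped at 18.
Final offense level: 18.
Criminal history: 5 prior points → Category C (4-5).
Level 18 falls in the 17-18 band.
Grid: Level 17-18 × Category C = 1290-1410 days.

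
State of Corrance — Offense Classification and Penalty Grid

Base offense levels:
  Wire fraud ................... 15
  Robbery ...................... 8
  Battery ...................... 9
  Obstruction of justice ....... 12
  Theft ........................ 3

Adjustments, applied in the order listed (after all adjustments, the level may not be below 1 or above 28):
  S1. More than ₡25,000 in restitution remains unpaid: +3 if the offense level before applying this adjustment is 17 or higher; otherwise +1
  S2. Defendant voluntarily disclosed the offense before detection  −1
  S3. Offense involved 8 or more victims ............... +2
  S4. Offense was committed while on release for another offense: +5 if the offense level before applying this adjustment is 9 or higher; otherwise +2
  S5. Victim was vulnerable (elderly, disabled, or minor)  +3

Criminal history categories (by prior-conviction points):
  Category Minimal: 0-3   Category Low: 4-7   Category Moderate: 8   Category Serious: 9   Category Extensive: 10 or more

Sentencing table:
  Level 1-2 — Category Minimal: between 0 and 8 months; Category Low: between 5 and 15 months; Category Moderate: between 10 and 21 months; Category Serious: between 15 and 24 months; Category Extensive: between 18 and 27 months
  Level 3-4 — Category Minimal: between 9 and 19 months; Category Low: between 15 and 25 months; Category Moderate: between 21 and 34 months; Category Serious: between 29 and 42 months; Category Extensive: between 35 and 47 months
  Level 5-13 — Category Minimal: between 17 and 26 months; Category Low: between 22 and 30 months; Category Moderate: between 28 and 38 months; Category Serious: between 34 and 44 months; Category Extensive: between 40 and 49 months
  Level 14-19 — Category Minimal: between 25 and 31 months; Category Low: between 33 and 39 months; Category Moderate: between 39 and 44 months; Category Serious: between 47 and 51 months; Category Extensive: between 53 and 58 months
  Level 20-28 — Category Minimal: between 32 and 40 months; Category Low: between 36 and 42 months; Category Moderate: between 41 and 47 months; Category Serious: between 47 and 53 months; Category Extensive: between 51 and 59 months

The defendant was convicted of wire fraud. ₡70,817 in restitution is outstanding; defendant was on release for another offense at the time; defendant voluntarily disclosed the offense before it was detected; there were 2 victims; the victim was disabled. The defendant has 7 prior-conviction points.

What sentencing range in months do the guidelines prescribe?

36-42 months

Base offense level for wire fraud: 15.
S1 applies (level before this adjustment is 15 < 17, so +1): 15 + 1 = 16.
S2 applies: 16 − 1 = 15.
S4 applies (level before this adjustment is 15 ≥ 9, so +5): 15 + 5 = 20.
S5 applies: 20 + 3 = 23.
Final offense level: 23.
Criminal history: 7 prior points → Category Low (4-7).
Level 23 falls in the 20-28 band.
Grid: Level 20-28 × Category Low = 36-42 months.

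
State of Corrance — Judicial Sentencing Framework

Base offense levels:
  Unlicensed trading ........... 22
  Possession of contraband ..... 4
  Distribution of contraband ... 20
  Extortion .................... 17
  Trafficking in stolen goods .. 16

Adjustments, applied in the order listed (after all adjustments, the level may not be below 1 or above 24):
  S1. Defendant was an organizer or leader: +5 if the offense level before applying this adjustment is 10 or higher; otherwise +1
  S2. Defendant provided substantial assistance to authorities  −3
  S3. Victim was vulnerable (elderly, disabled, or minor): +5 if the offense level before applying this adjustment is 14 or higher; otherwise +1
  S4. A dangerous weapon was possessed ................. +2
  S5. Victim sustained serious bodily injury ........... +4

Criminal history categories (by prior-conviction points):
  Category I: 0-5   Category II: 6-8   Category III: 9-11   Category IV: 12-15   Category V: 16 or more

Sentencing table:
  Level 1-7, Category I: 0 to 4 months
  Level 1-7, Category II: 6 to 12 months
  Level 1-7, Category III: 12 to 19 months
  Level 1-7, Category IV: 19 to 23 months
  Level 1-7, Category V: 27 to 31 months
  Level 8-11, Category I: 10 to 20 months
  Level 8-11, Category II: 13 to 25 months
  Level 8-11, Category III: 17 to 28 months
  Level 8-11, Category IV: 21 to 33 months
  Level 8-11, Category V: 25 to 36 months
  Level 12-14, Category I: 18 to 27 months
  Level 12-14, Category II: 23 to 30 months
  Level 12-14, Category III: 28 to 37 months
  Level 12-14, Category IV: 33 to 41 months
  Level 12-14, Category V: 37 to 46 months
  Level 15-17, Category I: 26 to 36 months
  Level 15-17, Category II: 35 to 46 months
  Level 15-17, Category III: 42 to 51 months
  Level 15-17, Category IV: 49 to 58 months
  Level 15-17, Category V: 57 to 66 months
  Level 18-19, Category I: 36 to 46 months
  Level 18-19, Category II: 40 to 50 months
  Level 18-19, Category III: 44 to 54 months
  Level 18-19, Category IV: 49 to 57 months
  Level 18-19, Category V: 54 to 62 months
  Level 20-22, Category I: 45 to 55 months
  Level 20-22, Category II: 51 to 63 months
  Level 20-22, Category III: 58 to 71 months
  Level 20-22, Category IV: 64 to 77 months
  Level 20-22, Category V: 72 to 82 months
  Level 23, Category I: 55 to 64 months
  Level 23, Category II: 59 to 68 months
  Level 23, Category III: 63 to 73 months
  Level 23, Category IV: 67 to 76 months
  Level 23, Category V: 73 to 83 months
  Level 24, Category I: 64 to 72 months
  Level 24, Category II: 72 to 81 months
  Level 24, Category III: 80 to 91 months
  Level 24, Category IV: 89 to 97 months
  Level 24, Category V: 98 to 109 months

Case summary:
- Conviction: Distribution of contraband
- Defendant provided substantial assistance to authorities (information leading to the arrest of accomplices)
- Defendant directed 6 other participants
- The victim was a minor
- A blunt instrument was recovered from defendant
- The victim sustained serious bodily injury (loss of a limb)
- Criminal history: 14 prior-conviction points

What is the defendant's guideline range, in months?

Base offense level for distribution of contraband: 20.
S1 applies (level before this adjustment is 20 ≥ 10, so +5): 20 + 5 = 25.
S2 applies: 25 − 3 = 22.
S3 applies (level before this adjustment is 22 ≥ 14, so +5): 22 + 5 = 27.
S4 applies: 27 + 2 = 29.
S5 applies: 29 + 4 = 33.
Level 33 exceeds the maximum of 24; capped at 24.
Final offense level: 24.
Criminal history: 14 prior points → Category IV (12-15).
Level 24 falls in the 24 band.
Grid: Level 24 × Category IV = 89-97 months.

89-97 months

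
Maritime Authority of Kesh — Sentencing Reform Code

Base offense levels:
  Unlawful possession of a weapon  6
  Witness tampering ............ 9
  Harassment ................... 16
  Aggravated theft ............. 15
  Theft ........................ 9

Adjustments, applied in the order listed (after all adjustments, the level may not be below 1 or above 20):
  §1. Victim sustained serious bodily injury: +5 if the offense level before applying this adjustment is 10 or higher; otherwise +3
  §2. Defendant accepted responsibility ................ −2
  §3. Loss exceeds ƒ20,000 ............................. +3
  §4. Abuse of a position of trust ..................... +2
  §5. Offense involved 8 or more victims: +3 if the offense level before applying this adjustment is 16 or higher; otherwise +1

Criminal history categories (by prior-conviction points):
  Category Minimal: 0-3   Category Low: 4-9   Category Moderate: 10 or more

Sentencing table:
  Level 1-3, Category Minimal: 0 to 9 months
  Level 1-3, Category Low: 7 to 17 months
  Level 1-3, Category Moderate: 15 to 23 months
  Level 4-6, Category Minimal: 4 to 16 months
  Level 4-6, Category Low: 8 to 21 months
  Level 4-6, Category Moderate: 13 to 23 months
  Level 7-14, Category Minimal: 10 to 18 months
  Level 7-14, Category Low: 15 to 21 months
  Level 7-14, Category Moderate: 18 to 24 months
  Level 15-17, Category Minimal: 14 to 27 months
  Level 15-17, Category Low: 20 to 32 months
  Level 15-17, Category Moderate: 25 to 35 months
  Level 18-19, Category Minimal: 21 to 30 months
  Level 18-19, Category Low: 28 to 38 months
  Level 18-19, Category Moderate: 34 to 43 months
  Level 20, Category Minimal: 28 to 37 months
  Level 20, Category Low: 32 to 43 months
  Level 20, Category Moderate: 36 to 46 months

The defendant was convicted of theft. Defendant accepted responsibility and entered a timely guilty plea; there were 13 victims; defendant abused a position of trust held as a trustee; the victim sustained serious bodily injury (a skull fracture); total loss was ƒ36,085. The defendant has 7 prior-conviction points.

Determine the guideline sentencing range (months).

20-32 months

Base offense level for theft: 9.
§1 applies (level before this adjustment is 9 < 10, so +3): 9 + 3 = 12.
§2 applies: 12 − 2 = 10.
§3 applies: 10 + 3 = 13.
§4 applies: 13 + 2 = 15.
§5 applies (level before this adjustment is 15 < 16, so +1): 15 + 1 = 16.
Final offense level: 16.
Criminal history: 7 prior points → Category Low (4-9).
Level 16 falls in the 15-17 band.
Grid: Level 15-17 × Category Low = 20-32 months.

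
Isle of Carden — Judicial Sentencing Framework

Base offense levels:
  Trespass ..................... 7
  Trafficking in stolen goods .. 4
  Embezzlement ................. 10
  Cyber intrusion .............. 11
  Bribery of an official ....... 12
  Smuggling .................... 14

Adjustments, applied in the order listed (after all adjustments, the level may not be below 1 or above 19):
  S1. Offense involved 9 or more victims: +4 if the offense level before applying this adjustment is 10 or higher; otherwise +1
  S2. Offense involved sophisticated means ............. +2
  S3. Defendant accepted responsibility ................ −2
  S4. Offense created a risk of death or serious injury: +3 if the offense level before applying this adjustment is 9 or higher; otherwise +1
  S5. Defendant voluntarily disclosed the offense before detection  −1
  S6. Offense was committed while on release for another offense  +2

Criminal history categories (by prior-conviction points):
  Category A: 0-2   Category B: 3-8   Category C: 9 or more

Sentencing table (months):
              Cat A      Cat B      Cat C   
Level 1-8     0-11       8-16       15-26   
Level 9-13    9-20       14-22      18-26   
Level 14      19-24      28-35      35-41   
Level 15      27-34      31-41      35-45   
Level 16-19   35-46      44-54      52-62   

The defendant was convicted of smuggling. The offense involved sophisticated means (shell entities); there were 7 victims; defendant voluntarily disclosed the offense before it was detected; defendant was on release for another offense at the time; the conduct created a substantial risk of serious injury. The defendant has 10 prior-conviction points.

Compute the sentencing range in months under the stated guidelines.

52-62 months

Base offense level for smuggling: 14.
S1 does not apply.
S2 applies: 14 + 2 = 16.
S3 does not apply.
S4 applies (level before this adjustment is 16 ≥ 9, so +3): 16 + 3 = 19.
S5 applies: 19 − 1 = 18.
S6 applies: 18 + 2 = 20.
Level 20 exceeds the maximum of 19; capped at 19.
Final offense level: 19.
Criminal history: 10 prior points → Category C (9+).
Level 19 falls in the 16-19 band.
Grid: Level 16-19 × Category C = 52-62 months.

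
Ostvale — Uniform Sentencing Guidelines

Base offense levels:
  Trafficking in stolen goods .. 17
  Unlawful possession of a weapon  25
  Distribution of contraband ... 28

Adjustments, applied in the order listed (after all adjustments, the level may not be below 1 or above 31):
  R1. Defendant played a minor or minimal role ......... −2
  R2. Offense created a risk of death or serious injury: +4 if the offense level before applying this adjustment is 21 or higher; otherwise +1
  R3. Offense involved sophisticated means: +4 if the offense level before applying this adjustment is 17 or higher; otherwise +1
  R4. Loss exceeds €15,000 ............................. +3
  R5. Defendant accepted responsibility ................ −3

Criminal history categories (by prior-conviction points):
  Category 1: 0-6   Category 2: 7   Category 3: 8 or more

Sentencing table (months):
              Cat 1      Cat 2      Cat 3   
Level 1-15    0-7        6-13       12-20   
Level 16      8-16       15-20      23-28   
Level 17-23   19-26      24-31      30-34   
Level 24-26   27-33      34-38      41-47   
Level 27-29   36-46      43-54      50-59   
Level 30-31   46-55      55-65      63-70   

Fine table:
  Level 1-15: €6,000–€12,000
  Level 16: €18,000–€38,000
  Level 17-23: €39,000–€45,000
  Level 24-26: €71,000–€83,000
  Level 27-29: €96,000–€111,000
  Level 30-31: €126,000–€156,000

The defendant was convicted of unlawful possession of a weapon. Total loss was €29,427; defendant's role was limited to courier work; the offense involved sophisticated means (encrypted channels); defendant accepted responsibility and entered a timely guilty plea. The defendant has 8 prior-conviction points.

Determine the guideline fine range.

€96,000–€111,000

Base offense level for unlawful possession of a weapon: 25.
R1 applies: 25 − 2 = 23.
R3 applies (level before this adjustment is 23 ≥ 17, so +4): 23 + 4 = 27.
R4 applies: 27 + 3 = 30.
R5 applies: 30 − 3 = 27.
Final offense level: 27.
Level 27 falls in the 27-29 band.
Fine table: Level 27-29 → €96,000–€111,000.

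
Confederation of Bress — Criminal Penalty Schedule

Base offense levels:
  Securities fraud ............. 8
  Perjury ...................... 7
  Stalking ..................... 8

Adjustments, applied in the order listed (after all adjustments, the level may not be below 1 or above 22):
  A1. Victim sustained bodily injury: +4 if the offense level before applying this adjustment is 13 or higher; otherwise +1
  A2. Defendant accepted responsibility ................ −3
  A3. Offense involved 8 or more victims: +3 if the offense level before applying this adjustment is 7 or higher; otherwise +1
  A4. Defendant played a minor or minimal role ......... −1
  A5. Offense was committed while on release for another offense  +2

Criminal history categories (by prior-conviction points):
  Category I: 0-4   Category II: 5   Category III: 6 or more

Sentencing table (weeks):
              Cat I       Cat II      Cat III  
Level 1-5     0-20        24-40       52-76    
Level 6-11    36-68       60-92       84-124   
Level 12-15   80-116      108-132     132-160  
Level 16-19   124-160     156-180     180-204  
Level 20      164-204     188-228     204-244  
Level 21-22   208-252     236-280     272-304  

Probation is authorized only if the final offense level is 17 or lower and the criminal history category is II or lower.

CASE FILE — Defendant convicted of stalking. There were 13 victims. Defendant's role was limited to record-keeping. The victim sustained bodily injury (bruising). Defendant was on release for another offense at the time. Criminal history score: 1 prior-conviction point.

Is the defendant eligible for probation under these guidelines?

Yes

Base offense level for stalking: 8.
A1 applies (level before this adjustment is 8 < 13, so +1): 8 + 1 = 9.
A2 does not apply.
A3 applies (level before this adjustment is 9 ≥ 7, so +3): 9 + 3 = 12.
A4 applies: 12 − 1 = 11.
A5 applies: 11 + 2 = 13.
Final offense level: 13.
Criminal history: 1 prior point → Category I (0-4).
Level 13 falls in the 12-15 band.
Grid: Level 12-15 × Category I = 80-116 weeks.
Probation check: level 13 ≤ 17 and category I ≤ II → eligible.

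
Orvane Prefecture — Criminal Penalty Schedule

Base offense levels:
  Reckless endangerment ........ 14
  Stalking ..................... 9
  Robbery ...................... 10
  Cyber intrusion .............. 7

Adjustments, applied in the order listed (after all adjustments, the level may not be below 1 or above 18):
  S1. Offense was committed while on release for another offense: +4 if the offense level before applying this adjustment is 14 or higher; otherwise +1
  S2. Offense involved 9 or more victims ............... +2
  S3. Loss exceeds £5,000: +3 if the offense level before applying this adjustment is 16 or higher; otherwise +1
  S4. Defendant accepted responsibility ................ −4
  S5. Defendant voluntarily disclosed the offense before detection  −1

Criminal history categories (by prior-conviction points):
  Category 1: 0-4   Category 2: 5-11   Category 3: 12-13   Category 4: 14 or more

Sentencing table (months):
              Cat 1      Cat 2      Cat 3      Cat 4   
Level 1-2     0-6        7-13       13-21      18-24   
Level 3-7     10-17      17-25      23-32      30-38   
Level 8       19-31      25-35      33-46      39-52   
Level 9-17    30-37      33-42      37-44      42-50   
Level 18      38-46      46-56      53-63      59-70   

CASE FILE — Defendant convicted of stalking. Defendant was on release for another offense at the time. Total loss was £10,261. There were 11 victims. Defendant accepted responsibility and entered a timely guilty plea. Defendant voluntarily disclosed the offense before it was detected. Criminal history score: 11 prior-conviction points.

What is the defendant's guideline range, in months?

25-35 months

Base offense level for stalking: 9.
S1 applies (level before this adjustment is 9 < 14, so +1): 9 + 1 = 10.
S2 applies: 10 + 2 = 12.
S3 applies (level before this adjustment is 12 < 16, so +1): 12 + 1 = 13.
S4 applies: 13 − 4 = 9.
S5 applies: 9 − 1 = 8.
Final offense level: 8.
Criminal history: 11 prior points → Category 2 (5-11).
Level 8 falls in the 8 band.
Grid: Level 8 × Category 2 = 25-35 months.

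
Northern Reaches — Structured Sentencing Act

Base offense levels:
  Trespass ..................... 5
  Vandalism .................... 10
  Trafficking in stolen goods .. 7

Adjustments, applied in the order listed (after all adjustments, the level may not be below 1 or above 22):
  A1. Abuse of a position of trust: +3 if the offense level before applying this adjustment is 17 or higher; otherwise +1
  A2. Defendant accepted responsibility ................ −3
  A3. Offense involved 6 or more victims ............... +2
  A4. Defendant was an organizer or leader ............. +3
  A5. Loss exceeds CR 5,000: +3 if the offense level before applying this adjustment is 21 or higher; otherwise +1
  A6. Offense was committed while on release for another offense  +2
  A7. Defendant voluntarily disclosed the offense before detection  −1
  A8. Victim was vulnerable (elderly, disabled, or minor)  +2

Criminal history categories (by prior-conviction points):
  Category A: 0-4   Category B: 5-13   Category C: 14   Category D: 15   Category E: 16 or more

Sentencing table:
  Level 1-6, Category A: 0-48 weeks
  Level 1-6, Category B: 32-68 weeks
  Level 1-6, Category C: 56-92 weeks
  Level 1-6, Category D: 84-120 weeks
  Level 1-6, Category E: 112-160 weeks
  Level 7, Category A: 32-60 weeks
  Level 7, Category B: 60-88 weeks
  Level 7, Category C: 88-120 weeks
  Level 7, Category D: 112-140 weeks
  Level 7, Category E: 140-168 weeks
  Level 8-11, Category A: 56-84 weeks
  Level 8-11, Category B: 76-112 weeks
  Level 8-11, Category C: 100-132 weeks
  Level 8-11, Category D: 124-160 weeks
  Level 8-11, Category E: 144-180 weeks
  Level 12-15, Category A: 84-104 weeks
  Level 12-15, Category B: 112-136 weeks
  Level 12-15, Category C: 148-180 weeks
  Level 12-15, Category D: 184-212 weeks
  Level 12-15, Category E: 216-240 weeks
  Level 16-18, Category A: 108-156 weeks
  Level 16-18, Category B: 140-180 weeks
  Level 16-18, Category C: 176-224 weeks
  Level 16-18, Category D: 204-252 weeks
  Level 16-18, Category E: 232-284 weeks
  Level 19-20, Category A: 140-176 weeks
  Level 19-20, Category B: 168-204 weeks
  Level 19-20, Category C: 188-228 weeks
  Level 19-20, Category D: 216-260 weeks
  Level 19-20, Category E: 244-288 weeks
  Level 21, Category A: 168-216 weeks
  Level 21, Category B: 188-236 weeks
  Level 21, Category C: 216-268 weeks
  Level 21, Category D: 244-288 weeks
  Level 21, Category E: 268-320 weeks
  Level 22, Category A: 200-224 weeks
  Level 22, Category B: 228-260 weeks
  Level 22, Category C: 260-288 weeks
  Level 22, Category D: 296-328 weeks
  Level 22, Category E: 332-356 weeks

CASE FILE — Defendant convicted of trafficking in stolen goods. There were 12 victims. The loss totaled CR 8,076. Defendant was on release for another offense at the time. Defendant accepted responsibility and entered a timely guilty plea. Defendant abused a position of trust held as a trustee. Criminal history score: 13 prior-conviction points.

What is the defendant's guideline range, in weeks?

Base offense level for trafficking in stolen goods: 7.
A1 applies (level before this adjustment is 7 < 17, so +1): 7 + 1 = 8.
A2 applies: 8 − 3 = 5.
A3 applies: 5 + 2 = 7.
A4 does not apply.
A5 applies (level before this adjustment is 7 < 21, so +1): 7 + 1 = 8.
A6 applies: 8 + 2 = 10.
A7 does not apply.
Final offense level: 10.
Criminal history: 13 prior points → Category B (5-13).
Level 10 falls in the 8-11 band.
Grid: Level 8-11 × Category B = 76-112 weeks.

76-112 weeks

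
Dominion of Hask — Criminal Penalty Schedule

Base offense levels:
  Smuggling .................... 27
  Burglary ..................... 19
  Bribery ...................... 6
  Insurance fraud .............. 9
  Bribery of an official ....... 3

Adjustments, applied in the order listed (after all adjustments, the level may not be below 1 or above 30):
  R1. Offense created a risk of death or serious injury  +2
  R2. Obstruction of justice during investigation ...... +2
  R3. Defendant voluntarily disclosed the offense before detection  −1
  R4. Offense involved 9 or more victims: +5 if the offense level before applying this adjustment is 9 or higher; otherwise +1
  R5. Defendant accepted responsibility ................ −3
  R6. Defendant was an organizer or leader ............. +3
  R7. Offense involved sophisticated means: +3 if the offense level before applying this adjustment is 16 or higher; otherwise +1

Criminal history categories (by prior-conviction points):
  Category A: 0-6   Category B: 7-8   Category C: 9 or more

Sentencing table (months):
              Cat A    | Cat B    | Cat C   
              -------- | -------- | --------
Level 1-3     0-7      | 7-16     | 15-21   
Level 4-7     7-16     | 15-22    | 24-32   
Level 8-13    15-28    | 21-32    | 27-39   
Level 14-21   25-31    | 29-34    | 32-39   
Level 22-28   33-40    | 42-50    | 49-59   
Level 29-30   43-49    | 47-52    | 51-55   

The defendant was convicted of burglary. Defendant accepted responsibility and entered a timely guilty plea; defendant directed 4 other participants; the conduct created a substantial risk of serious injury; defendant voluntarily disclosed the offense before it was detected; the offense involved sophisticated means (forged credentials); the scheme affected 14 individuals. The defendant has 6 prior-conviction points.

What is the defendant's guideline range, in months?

33-40 months

Base offense level for burglary: 19.
R1 applies: 19 + 2 = 21.
R3 applies: 21 − 1 = 20.
R4 applies (level before this adjustment is 20 ≥ 9, so +5): 20 + 5 = 25.
R5 applies: 25 − 3 = 22.
R6 applies: 22 + 3 = 25.
R7 applies (level before this adjustment is 25 ≥ 16, so +3): 25 + 3 = 28.
Final offense level: 28.
Criminal history: 6 prior points → Category A (0-6).
Level 28 falls in the 22-28 band.
Grid: Level 22-28 × Category A = 33-40 months.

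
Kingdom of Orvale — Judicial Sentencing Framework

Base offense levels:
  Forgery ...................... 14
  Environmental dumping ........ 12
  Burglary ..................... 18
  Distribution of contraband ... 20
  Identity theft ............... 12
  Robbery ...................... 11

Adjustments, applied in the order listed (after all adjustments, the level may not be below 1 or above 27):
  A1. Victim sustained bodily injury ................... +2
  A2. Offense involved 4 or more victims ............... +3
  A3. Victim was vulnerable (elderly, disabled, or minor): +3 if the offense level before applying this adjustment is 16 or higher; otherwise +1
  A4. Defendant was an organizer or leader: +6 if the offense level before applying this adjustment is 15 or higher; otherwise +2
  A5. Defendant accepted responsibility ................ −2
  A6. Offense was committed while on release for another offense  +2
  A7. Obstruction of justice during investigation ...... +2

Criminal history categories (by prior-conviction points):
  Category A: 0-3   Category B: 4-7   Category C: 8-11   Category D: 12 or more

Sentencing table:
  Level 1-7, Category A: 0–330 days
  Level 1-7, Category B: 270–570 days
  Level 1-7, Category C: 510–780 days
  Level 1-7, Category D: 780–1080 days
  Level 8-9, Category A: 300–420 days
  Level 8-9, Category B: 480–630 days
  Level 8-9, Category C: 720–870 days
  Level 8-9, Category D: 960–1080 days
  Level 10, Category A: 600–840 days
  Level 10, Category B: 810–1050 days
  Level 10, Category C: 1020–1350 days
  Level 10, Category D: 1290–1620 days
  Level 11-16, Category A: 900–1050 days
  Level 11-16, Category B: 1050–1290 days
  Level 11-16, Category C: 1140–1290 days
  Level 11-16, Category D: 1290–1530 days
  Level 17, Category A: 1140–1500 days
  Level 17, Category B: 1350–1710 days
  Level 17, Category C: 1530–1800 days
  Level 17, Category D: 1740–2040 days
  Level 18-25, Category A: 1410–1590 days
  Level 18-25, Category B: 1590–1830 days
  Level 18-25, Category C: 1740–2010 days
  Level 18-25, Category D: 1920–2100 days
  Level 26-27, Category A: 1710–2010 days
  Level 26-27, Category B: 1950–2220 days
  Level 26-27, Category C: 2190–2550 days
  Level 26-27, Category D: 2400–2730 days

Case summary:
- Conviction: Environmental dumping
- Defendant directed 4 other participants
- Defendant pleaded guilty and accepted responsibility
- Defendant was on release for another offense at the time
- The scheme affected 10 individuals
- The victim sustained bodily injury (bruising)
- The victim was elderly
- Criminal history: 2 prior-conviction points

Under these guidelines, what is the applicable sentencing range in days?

1710-2010 days

Base offense level for environmental dumping: 12.
A1 applies: 12 + 2 = 14.
A2 applies: 14 + 3 = 17.
A3 applies (level before this adjustment is 17 ≥ 16, so +3): 17 + 3 = 20.
A4 applies (level before this adjustment is 20 ≥ 15, so +6): 20 + 6 = 26.
A5 applies: 26 − 2 = 24.
A6 applies: 24 + 2 = 26.
Final offense level: 26.
Criminal history: 2 prior points → Category A (0-3).
Level 26 falls in the 26-27 band.
Grid: Level 26-27 × Category A = 1710-2010 days.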